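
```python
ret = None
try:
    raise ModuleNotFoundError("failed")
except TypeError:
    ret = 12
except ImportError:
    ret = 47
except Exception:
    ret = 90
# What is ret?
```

Step-by-step execution trace:
1. `raise ModuleNotFoundError(...)` raises ModuleNotFoundError.
2. `except TypeError` does not match (ModuleNotFoundError is not a subclass of TypeError); skipped.
3. `except ImportError` matches (ModuleNotFoundError is a subclass of ImportError) → ret = 47.
4. `except Exception` is not reached.
Result: 47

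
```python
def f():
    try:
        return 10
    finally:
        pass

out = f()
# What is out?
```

Step-by-step execution trace:
1. `f()` enters try: `return 10` sets pending return value 10.
2. Before returning, `finally: pass` runs (no effect).
3. f() returns 10 → out = 10.
Result: 10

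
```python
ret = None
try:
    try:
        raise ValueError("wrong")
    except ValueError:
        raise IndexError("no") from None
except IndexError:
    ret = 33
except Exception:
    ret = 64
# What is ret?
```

Step-by-step execution trace:
1. Inner try raises ValueError; inner `except ValueError` catches it.
2. `raise IndexError(...) from None` raises IndexError (from None suppresses __context__, but the active exception is still IndexError).
3. Outer `except IndexError` matches → ret = 33.
4. `except Exception` is not reached.
Result: 33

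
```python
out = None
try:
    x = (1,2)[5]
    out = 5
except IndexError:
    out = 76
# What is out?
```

Step-by-step execution trace:
1. `x = (1,2)[5]` raises IndexError.
2. `out = 5` is not reached.
3. `except IndexError` matches → out = 76.
Result: 76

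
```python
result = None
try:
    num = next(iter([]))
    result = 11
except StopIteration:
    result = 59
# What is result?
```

Step-by-step execution trace:
1. `num = next(iter([]))` raises StopIteration.
2. `result = 11` is not reached.
3. `except StopIteration` matches → result = 59.
Result: 59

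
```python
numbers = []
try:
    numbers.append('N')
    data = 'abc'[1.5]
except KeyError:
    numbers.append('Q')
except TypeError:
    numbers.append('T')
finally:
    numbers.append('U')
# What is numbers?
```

Step-by-step execution trace:
1. try: `numbers.append('N')` → numbers = ['N'].
2. `data = 'abc'[1.5]` raises TypeError.
3. `except KeyError` does not match TypeError; skipped.
4. `except TypeError` matches → `numbers.append('T')` → numbers = ['N', 'T'].
5. finally always runs: `numbers.append('U')` → numbers = ['N', 'T', 'U'].
Result: ['N', 'T', 'U']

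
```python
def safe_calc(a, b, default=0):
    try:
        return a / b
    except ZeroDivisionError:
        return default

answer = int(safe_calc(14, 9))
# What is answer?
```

Step-by-step execution trace:
1. `safe_calc(14, 9)` enters try: `return 14 / 9` → returns 1.5555555555555556. No exception raised.
2. `except ZeroDivisionError` is skipped.
3. `int(1.5555555555555556)` → 1 → answer = 1.
Result: 1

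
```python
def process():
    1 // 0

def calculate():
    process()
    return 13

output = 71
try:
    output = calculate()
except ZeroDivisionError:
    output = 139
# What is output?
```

Step-by-step execution trace:
1. output starts at 71.
2. try: `calculate()` calls `process()`.
3. `process()` evaluates `1 // 0`, which raises ZeroDivisionError; it propagates through calculate (uncaught).
4. `return 13` in calculate is not reached; the assignment to output does not complete.
5. `except ZeroDivisionError` matches → output = 139.
Result: 139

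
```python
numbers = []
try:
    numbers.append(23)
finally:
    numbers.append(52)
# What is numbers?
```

Step-by-step execution trace:
1. try: `numbers.append(23)` → numbers = [23].
2. The try body completes without raising.
3. finally always runs: `numbers.append(52)` → numbers = [23, 52].
Result: [23, 52]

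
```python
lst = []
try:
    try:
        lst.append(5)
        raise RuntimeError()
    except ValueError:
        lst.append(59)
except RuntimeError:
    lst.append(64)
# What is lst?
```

Step-by-step execution trace:
1. Inner try: `lst.append(5)` → lst = [5].
2. `raise RuntimeError()` raises RuntimeError.
3. Inner `except ValueError` does not match RuntimeError; exception propagates to outer try.
4. Outer `except RuntimeError` matches → `lst.append(64)` → lst = [5, 64].
Result: [5, 64]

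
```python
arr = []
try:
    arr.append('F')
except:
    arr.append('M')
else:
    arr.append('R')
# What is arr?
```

Step-by-step execution trace:
1. try: `arr.append('F')` → arr = ['F']. No exception raised.
2. `except` is skipped.
3. `else` runs (try completed without exception): `arr.append('R')` → arr = ['F', 'R'].
Result: ['F', 'R']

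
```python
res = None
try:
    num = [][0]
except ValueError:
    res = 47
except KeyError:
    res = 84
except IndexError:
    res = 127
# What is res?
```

Step-by-step execution trace:
1. `num = [][0]` raises IndexError.
2. `except ValueError` does not match IndexError; skipped.
3. `except KeyError` does not match IndexError; skipped.
4. `except IndexError` matches → res = 127.
Result: 127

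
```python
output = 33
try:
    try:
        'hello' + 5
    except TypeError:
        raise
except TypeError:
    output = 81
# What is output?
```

Step-by-step execution trace:
1. Inner try: `'hello' + 5` raises TypeError.
2. Inner `except TypeError` matches; bare `raise` re-raises the same TypeError.
3. Outer `except TypeError` matches → output = 81.
Result: 81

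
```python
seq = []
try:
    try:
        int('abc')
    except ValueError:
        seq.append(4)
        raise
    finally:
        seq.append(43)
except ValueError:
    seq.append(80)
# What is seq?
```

Step-by-step execution trace:
1. Inner try: `int('abc')` raises ValueError.
2. Inner `except ValueError` matches → `seq.append(4)` → seq = [4].
3. bare `raise` re-raises ValueError.
4. Inner `finally` runs during unwinding: `seq.append(43)` → seq = [4, 43].
5. Outer `except ValueError` matches → `seq.append(80)` → seq = [4, 43, 80].
Result: [4, 43, 80]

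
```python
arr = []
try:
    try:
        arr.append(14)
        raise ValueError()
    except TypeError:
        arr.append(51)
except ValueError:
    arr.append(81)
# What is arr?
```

Step-by-step execution trace:
1. Inner try: `arr.append(14)` → arr = [14].
2. `raise ValueError()` raises ValueError.
3. Inner `except TypeError` does not match ValueError; exception propagates to outer try.
4. Outer `except ValueError` matches → `arr.append(81)` → arr = [14, 81].
Result: [14, 81]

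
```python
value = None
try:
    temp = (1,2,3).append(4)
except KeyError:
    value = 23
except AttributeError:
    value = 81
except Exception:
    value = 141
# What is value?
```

Step-by-step execution trace:
1. `temp = (1,2,3).append(4)` raises AttributeError.
2. `except KeyError` does not match AttributeError; skipped.
3. `except AttributeError` matches → value = 81.
4. Remaining except clauses are skipped.
Result: 81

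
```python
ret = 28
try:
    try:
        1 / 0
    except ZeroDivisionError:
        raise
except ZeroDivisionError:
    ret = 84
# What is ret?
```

Step-by-step execution trace:
1. Inner try: `1 / 0` raises ZeroDivisionError.
2. Inner `except ZeroDivisionError` matches; bare `raise` re-raises the same ZeroDivisionError.
3. Outer `except ZeroDivisionError` matches → ret = 84.
Result: 84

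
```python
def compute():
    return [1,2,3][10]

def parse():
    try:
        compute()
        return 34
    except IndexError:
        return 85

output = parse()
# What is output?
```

Step-by-step execution trace:
1. `parse()` calls `compute()`.
2. `compute()` evaluates `[1,2,3][10]`, which raises IndexError; it propagates to the caller.
3. `return 34` is not reached.
4. `except IndexError` in parse matches → returns 85.
5. output = 85.
Result: 85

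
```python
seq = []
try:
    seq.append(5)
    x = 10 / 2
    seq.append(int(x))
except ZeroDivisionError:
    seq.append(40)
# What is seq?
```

Step-by-step execution trace:
1. try: `seq.append(5)` → seq = [5].
2. `x = 10 / 2` → x = 5.0. No exception raised.
3. `seq.append(int(x))` → seq = [5, 5].
4. `except ZeroDivisionError` is skipped (no exception was raised).
Result: [5, 5]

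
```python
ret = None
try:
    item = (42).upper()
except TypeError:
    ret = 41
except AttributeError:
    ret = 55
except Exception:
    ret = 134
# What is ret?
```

Step-by-step execution trace:
1. `item = (42).upper()` raises AttributeError.
2. `except TypeError` does not match AttributeError; skipped.
3. `except AttributeError` matches → ret = 55.
4. Remaining except clauses are skipped.
Result: 55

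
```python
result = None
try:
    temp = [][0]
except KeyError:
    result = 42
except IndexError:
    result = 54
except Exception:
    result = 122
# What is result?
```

Step-by-step execution trace:
1. `temp = [][0]` raises IndexError.
2. `except KeyError` does not match IndexError; skipped.
3. `except IndexError` matches → result = 54.
4. Remaining except clauses are skipped.
Result: 54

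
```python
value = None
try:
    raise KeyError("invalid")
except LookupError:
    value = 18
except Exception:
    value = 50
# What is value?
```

Step-by-step execution trace:
1. `raise KeyError(...)` raises KeyError.
2. `except LookupError` matches (KeyError is a subclass of LookupError) → value = 18.
3. `except Exception` is not reached.
Result: 18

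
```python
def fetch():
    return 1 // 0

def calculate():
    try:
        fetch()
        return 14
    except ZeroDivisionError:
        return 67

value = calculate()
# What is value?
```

Step-by-step execution trace:
1. `calculate()` calls `fetch()`.
2. `fetch()` evaluates `1 // 0`, which raises ZeroDivisionError; it propagates to the caller.
3. `return 14` is not reached.
4. `except ZeroDivisionError` in calculate matches → returns 67.
5. value = 67.
Result: 67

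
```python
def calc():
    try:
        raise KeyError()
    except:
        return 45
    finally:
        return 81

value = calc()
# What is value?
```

Step-by-step execution trace:
1. `calc()` enters try: `raise KeyError()` raises KeyError.
2. bare `except` matches → `return 45` sets pending return value 45.
3. Before returning, `finally: return 81` runs and overrides the pending return.
4. calc() returns 81 → value = 81.
Result: 81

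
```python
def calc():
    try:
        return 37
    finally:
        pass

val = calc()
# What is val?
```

Step-by-step execution trace:
1. `calc()` enters try: `return 37` sets pending return value 37.
2. Before returning, `finally: pass` runs (no effect).
3. calc() returns 37 → val = 37.
Result: 37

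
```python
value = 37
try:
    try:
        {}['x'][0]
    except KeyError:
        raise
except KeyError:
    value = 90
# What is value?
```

Step-by-step execution trace:
1. Inner try: `{}['x'][0]` raises KeyError.
2. Inner `except KeyError` matches; bare `raise` re-raises the same KeyError.
3. Outer `except KeyError` matches → value = 90.
Result: 90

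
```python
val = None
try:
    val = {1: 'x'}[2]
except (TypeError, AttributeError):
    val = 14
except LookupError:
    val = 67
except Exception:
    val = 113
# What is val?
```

Step-by-step execution trace:
1. `val = {1: 'x'}[2]` raises KeyError.
2. `except (TypeError, AttributeError)` does not match KeyError; skipped.
3. `except LookupError` matches (KeyError is a subclass of LookupError) → val = 67.
4. `except Exception` is not reached.
Result: 67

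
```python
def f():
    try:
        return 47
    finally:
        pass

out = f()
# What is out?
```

Step-by-step execution trace:
1. `f()` enters try: `return 47` sets pending return value 47.
2. Before returning, `finally: pass` runs (no effect).
3. f() returns 47 → out = 47.
Result: 47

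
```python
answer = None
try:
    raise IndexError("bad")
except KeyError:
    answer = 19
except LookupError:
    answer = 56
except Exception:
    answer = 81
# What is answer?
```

Step-by-step execution trace:
1. `raise IndexError(...)` raises IndexError.
2. `except KeyError` does not match (IndexError is not a subclass of KeyError); skipped.
3. `except LookupError` matches (IndexError is a subclass of LookupError) → answer = 56.
4. `except Exception` is not reached.
Result: 56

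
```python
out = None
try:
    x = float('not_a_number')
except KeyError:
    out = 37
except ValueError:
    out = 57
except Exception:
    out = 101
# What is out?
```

Step-by-step execution trace:
1. `x = float('not_a_number')` raises ValueError.
2. `except KeyError` does not match ValueError; skipped.
3. `except ValueError` matches → out = 57.
4. Remaining except clauses are skipped.
Result: 57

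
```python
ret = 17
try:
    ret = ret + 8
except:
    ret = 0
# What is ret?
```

Step-by-step execution trace:
1. ret starts at 17.
2. try: `ret = ret + 8` → ret = 25. No exception raised.
3. `except` is skipped.
Result: 25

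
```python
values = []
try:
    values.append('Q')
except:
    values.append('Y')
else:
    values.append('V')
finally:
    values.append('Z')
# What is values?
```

Step-by-step execution trace:
1. try: `values.append('Q')` → values = ['Q']. No exception raised.
2. `except` is skipped.
3. `else` runs: `values.append('V')` → values = ['Q', 'V'].
4. `finally` always runs: `values.append('Z')` → values = ['Q', 'V', 'Z'].
Result: ['Q', 'V', 'Z']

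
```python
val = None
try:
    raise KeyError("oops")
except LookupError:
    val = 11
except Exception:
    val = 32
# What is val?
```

Step-by-step execution trace:
1. `raise KeyError(...)` raises KeyError.
2. `except LookupError` matches (KeyError is a subclass of LookupError) → val = 11.
3. `except Exception` is not reached.
Result: 11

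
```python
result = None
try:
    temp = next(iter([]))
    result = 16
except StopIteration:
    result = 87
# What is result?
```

Step-by-step execution trace:
1. `temp = next(iter([]))` raises StopIteration.
2. `result = 16` is not reached.
3. `except StopIteration` matches → result = 87.
Result: 87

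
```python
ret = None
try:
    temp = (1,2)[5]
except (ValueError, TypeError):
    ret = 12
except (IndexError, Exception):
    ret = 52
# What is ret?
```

Step-by-step execution trace:
1. `temp = (1,2)[5]` raises IndexError.
2. `except (ValueError, TypeError)` does not match IndexError; skipped.
3. `except (IndexError, Exception)` matches (IndexError is in the tuple) → ret = 52.
Result: 52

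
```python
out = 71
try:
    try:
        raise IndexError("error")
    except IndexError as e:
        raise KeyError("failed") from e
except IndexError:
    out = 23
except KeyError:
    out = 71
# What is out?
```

Step-by-step execution trace:
1. Inner try raises IndexError; inner `except IndexError as e` catches it.
2. `raise KeyError(...) from e` raises KeyError (IndexError is attached as __cause__, but only KeyError is active).
3. Outer `except IndexError` does not match KeyError; skipped.
4. Outer `except KeyError` matches → out = 71.
Result: 71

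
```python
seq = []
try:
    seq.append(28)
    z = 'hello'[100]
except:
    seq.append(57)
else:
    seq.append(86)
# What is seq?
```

Step-by-step execution trace:
1. try: `seq.append(28)` → seq = [28].
2. `z = 'hello'[100]` raises IndexError.
3. bare `except` matches → `seq.append(57)` → seq = [28, 57].
4. `else` is skipped (an exception was raised).
Result: [28, 57]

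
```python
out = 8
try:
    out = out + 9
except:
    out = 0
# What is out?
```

Step-by-step execution trace:
1. out starts at 8.
2. try: `out = out + 9` → out = 17. No exception raised.
3. `except` is skipped.
Result: 17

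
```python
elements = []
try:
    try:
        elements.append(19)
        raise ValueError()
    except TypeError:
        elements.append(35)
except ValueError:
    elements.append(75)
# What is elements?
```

Step-by-step execution trace:
1. Inner try: `elements.append(19)` → elements = [19].
2. `raise ValueError()` raises ValueError.
3. Inner `except TypeError` does not match ValueError; exception propagates to outer try.
4. Outer `except ValueError` matches → `elements.append(75)` → elements = [19, 75].
Result: [19, 75]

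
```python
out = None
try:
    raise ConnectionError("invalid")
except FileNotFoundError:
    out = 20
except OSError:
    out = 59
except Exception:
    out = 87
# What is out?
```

Step-by-step execution trace:
1. `raise ConnectionError(...)` raises ConnectionError.
2. `except FileNotFoundError` does not match (ConnectionError is not a subclass of FileNotFoundError); skipped.
3. `except OSError` matches (ConnectionError is a subclass of OSError) → out = 59.
4. `except Exception` is not reached.
Result: 59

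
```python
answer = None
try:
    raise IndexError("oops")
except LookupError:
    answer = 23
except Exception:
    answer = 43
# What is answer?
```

Step-by-step execution trace:
1. `raise IndexError(...)` raises IndexError.
2. `except LookupError` matches (IndexError is a subclass of LookupError) → answer = 23.
3. `except Exception` is not reached.
Result: 23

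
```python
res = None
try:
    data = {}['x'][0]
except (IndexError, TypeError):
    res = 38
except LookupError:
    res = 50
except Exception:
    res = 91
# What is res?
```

Step-by-step execution trace:
1. `data = {}['x'][0]` raises KeyError.
2. `except (IndexError, TypeError)` does not match KeyError; skipped.
3. `except LookupError` matches (KeyError is a subclass of LookupError) → res = 50.
4. `except Exception` is not reached.
Result: 50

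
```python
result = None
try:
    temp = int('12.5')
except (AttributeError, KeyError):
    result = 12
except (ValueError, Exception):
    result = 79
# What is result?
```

Step-by-step execution trace:
1. `temp = int('12.5')` raises ValueError.
2. `except (AttributeError, KeyError)` does not match ValueError; skipped.
3. `except (ValueError, Exception)` matches (ValueError is in the tuple) → result = 79.
Result: 79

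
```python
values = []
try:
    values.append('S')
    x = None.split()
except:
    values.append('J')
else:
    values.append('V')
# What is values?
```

Step-by-step execution trace:
1. try: `values.append('S')` → values = ['S'].
2. `x = None.split()` raises AttributeError.
3. bare `except` matches → `values.append('J')` → values = ['S', 'J'].
4. `else` is skipped (an exception was raised).
Result: ['S', 'J']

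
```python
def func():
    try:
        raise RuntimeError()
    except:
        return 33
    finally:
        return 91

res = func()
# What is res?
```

Step-by-step execution trace:
1. `func()` enters try: `raise RuntimeError()` raises RuntimeError.
2. bare `except` matches → `return 33` sets pending return value 33.
3. Before returning, `finally: return 91` runs and overrides the pending return.
4. func() returns 91 → res = 91.
Result: 91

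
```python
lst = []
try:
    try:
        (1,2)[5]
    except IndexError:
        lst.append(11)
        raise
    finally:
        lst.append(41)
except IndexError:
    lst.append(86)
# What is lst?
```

Step-by-step execution trace:
1. Inner try: `(1,2)[5]` raises IndexError.
2. Inner `except IndexError` matches → `lst.append(11)` → lst = [11].
3. bare `raise` re-raises IndexError.
4. Inner `finally` runs during unwinding: `lst.append(41)` → lst = [11, 41].
5. Outer `except IndexError` matches → `lst.append(86)` → lst = [11, 41, 86].
Result: [11, 41, 86]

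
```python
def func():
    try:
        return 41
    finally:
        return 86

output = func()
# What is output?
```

Step-by-step execution trace:
1. `func()` enters try: `return 41` sets pending return value 41.
2. Before returning, `finally: return 86` runs and overrides the pending return.
3. func() returns 86 → output = 86.
Result: 86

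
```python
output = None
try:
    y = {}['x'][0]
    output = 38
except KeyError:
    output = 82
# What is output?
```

Step-by-step execution trace:
1. `y = {}['x'][0]` raises KeyError.
2. `output = 38` is not reached.
3. `except KeyError` matches → output = 82.
Result: 82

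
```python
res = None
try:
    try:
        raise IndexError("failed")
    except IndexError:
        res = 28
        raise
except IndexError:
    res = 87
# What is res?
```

Step-by-step execution trace:
1. Inner try: `raise IndexError("failed")` raises IndexError.
2. Inner `except IndexError` matches → res = 28.
3. bare `raise` re-raises the same IndexError.
4. Outer `except IndexError` matches → res = 87.
Result: 87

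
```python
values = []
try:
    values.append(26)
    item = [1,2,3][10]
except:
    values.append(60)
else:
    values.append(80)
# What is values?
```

Step-by-step execution trace:
1. try: `values.append(26)` → values = [26].
2. `item = [1,2,3][10]` raises IndexError.
3. bare `except` matches → `values.append(60)` → values = [26, 60].
4. `else` is skipped (an exception was raised).
Result: [26, 60]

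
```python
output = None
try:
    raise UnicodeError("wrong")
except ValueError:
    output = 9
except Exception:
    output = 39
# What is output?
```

Step-by-step execution trace:
1. `raise UnicodeError(...)` raises UnicodeError.
2. `except ValueError` matches (UnicodeError is a subclass of ValueError) → output = 9.
3. `except Exception` is not reached.
Result: 9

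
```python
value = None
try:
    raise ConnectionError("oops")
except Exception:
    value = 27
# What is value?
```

Step-by-step execution trace:
1. `raise ConnectionError(...)` raises ConnectionError.
2. `except Exception` matches (ConnectionError is a subclass of Exception) → value = 27.
Result: 27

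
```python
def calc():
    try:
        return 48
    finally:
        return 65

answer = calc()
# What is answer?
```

Step-by-step execution trace:
1. `calc()` enters try: `return 48` sets pending return value 48.
2. Before returning, `finally: return 65` runs and overrides the pending return.
3. calc() returns 65 → answer = 65.
Result: 65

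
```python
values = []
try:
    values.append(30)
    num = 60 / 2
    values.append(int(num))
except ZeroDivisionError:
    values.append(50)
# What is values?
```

Step-by-step execution trace:
1. try: `values.append(30)` → values = [30].
2. `num = 60 / 2` → num = 30.0. No exception raised.
3. `values.append(int(num))` → values = [30, 30].
4. `except ZeroDivisionError` is skipped (no exception was raised).
Result: [30, 30]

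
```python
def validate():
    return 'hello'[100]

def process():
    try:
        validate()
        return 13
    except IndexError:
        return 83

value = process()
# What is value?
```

Step-by-step execution trace:
1. `process()` calls `validate()`.
2. `validate()` evaluates `'hello'[100]`, which raises IndexError; it propagates to the caller.
3. `return 13` is not reached.
4. `except IndexError` in process matches → returns 83.
5. value = 83.
Result: 83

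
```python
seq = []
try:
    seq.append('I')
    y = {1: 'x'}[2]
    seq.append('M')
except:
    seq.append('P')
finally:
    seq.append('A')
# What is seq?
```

Step-by-step execution trace:
1. try: `seq.append('I')` → seq = ['I'].
2. `y = {1: 'x'}[2]` raises KeyError; `seq.append('M')` is not reached.
3. bare `except` matches → `seq.append('P')` → seq = ['I', 'P'].
4. finally always runs: `seq.append('A')` → seq = ['I', 'P', 'A'].
Result: ['I', 'P', 'A']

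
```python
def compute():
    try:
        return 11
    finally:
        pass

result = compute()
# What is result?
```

Step-by-step execution trace:
1. `compute()` enters try: `return 11` sets pending return value 11.
2. Before returning, `finally: pass` runs (no effect).
3. compute() returns 11 → result = 11.
Result: 11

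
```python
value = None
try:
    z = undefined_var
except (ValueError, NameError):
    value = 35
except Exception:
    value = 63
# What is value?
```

Step-by-step execution trace:
1. `z = undefined_var` raises NameError.
2. `except (ValueError, NameError)` matches (NameError is in the tuple) → value = 35.
3. `except Exception` is not reached.
Result: 35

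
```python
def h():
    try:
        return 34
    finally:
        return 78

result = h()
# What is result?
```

Step-by-step execution trace:
1. `h()` enters try: `return 34` sets pending return value 34.
2. Before returning, `finally: return 78` runs and overrides the pending return.
3. h() returns 78 → result = 78.
Result: 78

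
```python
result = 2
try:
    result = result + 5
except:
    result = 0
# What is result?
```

Step-by-step execution trace:
1. result starts at 2.
2. try: `result = result + 5` → result = 7. No exception raised.
3. `except` is skipped.
Result: 7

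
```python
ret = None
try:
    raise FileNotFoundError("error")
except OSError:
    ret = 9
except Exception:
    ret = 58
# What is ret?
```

Step-by-step execution trace:
1. `raise FileNotFoundError(...)` raises FileNotFoundError.
2. `except OSError` matches (FileNotFoundError is a subclass of OSError) → ret = 9.
3. `except Exception` is not reached.
Result: 9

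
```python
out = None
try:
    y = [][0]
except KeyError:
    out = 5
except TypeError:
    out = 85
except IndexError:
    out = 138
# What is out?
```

Step-by-step execution trace:
1. `y = [][0]` raises IndexError.
2. `except KeyError` does not match IndexError; skipped.
3. `except TypeError` does not match IndexError; skipped.
4. `except IndexError` matches → out = 138.
Result: 138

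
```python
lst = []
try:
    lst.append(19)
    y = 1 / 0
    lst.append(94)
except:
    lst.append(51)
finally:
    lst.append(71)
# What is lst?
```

Step-by-step execution trace:
1. try: `lst.append(19)` → lst = [19].
2. `y = 1 / 0` raises ZeroDivisionError; `lst.append(94)` is not reached.
3. bare `except` matches → `lst.append(51)` → lst = [19, 51].
4. finally always runs: `lst.append(71)` → lst = [19, 51, 71].
Result: [19, 51, 71]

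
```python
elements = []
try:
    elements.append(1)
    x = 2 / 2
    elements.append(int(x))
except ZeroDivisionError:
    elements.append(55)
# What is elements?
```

Step-by-step execution trace:
1. try: `elements.append(1)` → elements = [1].
2. `x = 2 / 2` → x = 1.0. No exception raised.
3. `elements.append(int(x))` → elements = [1, 1].
4. `except ZeroDivisionError` is skipped (no exception was raised).
Result: [1, 1]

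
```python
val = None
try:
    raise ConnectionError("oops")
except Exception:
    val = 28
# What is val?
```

Step-by-step execution trace:
1. `raise ConnectionError(...)` raises ConnectionError.
2. `except Exception` matches (ConnectionError is a subclass of Exception) → val = 28.
Result: 28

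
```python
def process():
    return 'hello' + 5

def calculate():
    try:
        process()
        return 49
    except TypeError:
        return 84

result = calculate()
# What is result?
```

Step-by-step execution trace:
1. `calculate()` calls `process()`.
2. `process()` evaluates `'hello' + 5`, which raises TypeError; it propagates to the caller.
3. `return 49` is not reached.
4. `except TypeError` in calculate matches → returns 84.
5. result = 84.
Result: 84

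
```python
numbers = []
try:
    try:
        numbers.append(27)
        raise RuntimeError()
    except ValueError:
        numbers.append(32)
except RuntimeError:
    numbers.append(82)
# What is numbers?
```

Step-by-step execution trace:
1. Inner try: `numbers.append(27)` → numbers = [27].
2. `raise RuntimeError()` raises RuntimeError.
3. Inner `except ValueError` does not match RuntimeError; exception propagates to outer try.
4. Outer `except RuntimeError` matches → `numbers.append(82)` → numbers = [27, 82].
Result: [27, 82]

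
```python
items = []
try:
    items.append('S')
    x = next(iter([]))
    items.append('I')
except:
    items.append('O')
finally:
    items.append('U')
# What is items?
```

Step-by-step execution trace:
1. try: `items.append('S')` → items = ['S'].
2. `x = next(iter([]))` raises StopIteration; `items.append('I')` is not reached.
3. bare `except` matches → `items.append('O')` → items = ['S', 'O'].
4. finally always runs: `items.append('U')` → items = ['S', 'O', 'U'].
Result: ['S', 'O', 'U']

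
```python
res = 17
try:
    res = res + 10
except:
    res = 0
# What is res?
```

Step-by-step execution trace:
1. res starts at 17.
2. try: `res = res + 10` → res = 27. No exception raised.
3. `except` is skipped.
Result: 27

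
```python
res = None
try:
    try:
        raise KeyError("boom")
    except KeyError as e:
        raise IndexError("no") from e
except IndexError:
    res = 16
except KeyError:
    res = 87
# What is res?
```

Step-by-step execution trace:
1. Inner try raises KeyError; inner `except KeyError as e` catches it.
2. `raise IndexError(...) from e` raises IndexError (KeyError is attached as __cause__, but only IndexError is active).
3. Outer `except IndexError` matches → res = 16.
4. `except KeyError` is not reached.
Result: 16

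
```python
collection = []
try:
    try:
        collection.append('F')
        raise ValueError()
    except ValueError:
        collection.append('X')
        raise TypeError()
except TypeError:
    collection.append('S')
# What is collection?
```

Step-by-step execution trace:
1. Inner try: `collection.append('F')` → collection = ['F'].
2. `raise ValueError()` raises ValueError.
3. Inner `except ValueError` matches → `collection.append('X')` → collection = ['F', 'X'].
4. `raise TypeError()` raises TypeError; propagates to outer try.
5. Outer `except TypeError` matches → `collection.append('S')` → collection = ['F', 'X', 'S'].
Result: ['F', 'X', 'S']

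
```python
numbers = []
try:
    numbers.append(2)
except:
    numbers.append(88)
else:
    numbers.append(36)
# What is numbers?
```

Step-by-step execution trace:
1. try: `numbers.append(2)` → numbers = [2]. No exception raised.
2. `except` is skipped.
3. `else` runs (try completed without exception): `numbers.append(36)` → numbers = [2, 36].
Result: [2, 36]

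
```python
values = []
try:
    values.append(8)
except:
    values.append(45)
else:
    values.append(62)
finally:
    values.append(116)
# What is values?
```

Step-by-step execution trace:
1. try: `values.append(8)` → values = [8]. No exception raised.
2. `except` is skipped.
3. `else` runs: `values.append(62)` → values = [8, 62].
4. `finally` always runs: `values.append(116)` → values = [8, 62, 116].
Result: [8, 62, 116]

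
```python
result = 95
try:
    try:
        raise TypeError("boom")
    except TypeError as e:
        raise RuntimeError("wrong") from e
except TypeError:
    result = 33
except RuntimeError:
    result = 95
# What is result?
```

Step-by-step execution trace:
1. Inner try raises TypeError; inner `except TypeError as e` catches it.
2. `raise RuntimeError(...) from e` raises RuntimeError (TypeError is attached as __cause__, but only RuntimeError is active).
3. Outer `except TypeError` does not match RuntimeError; skipped.
4. Outer `except RuntimeError` matches → result = 95.
Result: 95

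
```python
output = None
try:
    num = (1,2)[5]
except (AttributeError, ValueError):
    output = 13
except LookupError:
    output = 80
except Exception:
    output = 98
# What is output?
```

Step-by-step execution trace:
1. `num = (1,2)[5]` raises IndexError.
2. `except (AttributeError, ValueError)` does not match IndexError; skipped.
3. `except LookupError` matches (IndexError is a subclass of LookupError) → output = 80.
4. `except Exception` is not reached.
Result: 80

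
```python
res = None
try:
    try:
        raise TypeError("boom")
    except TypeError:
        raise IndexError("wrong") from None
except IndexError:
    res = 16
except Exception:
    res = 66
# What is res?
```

Step-by-step execution trace:
1. Inner try raises TypeError; inner `except TypeError` catches it.
2. `raise IndexError(...) from None` raises IndexError (from None suppresses __context__, but the active exception is still IndexError).
3. Outer `except IndexError` matches → res = 16.
4. `except Exception` is not reached.
Result: 16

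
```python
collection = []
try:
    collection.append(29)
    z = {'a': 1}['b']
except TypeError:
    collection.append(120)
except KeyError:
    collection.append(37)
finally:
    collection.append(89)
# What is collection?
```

Step-by-step execution trace:
1. try: `collection.append(29)` → collection = [29].
2. `z = {'a': 1}['b']` raises KeyError.
3. `except TypeError` does not match KeyError; skipped.
4. `except KeyError` matches → `collection.append(37)` → collection = [29, 37].
5. finally always runs: `collection.append(89)` → collection = [29, 37, 89].
Result: [29, 37, 89]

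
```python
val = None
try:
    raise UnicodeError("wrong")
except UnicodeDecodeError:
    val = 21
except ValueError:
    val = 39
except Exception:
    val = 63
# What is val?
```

Step-by-step execution trace:
1. `raise UnicodeError(...)` raises UnicodeError.
2. `except UnicodeDecodeError` does not match (UnicodeError is not a subclass of UnicodeDecodeError); skipped.
3. `except ValueError` matches (UnicodeError is a subclass of ValueError) → val = 39.
4. `except Exception` is not reached.
Result: 39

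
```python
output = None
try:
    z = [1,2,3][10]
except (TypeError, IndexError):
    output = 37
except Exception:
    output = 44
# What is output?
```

Step-by-step execution trace:
1. `z = [1,2,3][10]` raises IndexError.
2. `except (TypeError, IndexError)` matches (IndexError is in the tuple) → output = 37.
3. `except Exception` is not reached.
Result: 37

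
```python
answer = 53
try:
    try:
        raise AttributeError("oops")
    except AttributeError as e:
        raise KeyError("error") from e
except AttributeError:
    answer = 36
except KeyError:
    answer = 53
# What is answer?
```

Step-by-step execution trace:
1. Inner try raises AttributeError; inner `except AttributeError as e` catches it.
2. `raise KeyError(...) from e` raises KeyError (AttributeError is attached as __cause__, but only KeyError is active).
3. Outer `except AttributeError` does not match KeyError; skipped.
4. Outer `except KeyError` matches → answer = 53.
Result: 53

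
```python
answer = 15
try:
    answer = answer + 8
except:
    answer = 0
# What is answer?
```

Step-by-step execution trace:
1. answer starts at 15.
2. try: `answer = answer + 8` → answer = 23. No exception raised.
3. `except` is skipped.
Result: 23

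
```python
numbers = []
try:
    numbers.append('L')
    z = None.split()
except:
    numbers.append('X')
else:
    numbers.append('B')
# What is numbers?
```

Step-by-step execution trace:
1. try: `numbers.append('L')` → numbers = ['L'].
2. `z = None.split()` raises AttributeError.
3. bare `except` matches → `numbers.append('X')` → numbers = ['L', 'X'].
4. `else` is skipped (an exception was raised).
Result: ['L', 'X']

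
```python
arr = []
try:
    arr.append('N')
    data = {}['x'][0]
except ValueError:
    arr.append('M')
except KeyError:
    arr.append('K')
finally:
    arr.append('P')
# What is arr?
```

Step-by-step execution trace:
1. try: `arr.append('N')` → arr = ['N'].
2. `data = {}['x'][0]` raises KeyError.
3. `except ValueError` does not match KeyError; skipped.
4. `except KeyError` matches → `arr.append('K')` → arr = ['N', 'K'].
5. finally always runs: `arr.append('P')` → arr = ['N', 'K', 'P'].
Result: ['N', 'K', 'P']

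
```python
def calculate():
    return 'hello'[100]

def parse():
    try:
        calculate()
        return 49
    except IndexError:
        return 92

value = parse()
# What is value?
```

Step-by-step execution trace:
1. `parse()` calls `calculate()`.
2. `calculate()` evaluates `'hello'[100]`, which raises IndexError; it propagates to the caller.
3. `return 49` is not reached.
4. `except IndexError` in parse matches → returns 92.
5. value = 92.
Result: 92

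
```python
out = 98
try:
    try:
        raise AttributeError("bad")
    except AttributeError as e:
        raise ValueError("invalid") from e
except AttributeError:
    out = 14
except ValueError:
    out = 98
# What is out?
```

Step-by-step execution trace:
1. Inner try raises AttributeError; inner `except AttributeError as e` catches it.
2. `raise ValueError(...) from e` raises ValueError (AttributeError is attached as __cause__, but only ValueError is active).
3. Outer `except AttributeError` does not match ValueError; skipped.
4. Outer `except ValueError` matches → out = 98.
Result: 98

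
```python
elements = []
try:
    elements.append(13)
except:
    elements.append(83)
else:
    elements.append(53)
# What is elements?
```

Step-by-step execution trace:
1. try: `elements.append(13)` → elements = [13]. No exception raised.
2. `except` is skipped.
3. `else` runs (try completed without exception): `elements.append(53)` → elements = [13, 53].
Result: [13, 53]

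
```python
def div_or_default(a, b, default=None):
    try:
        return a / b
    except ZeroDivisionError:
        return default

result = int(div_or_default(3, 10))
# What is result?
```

Step-by-step execution trace:
1. `div_or_default(3, 10)` enters try: `return 3 / 10` → returns 0.3. No exception raised.
2. `except ZeroDivisionError` is skipped.
3. `int(0.3)` → 0 → result = 0.
Result: 0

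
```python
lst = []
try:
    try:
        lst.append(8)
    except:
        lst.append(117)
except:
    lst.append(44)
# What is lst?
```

Step-by-step execution trace:
1. Inner try: `lst.append(8)` → lst = [8]. No exception raised.
2. Inner `except` is skipped.
3. Inner try completes normally; outer `except` is skipped.
Result: [8]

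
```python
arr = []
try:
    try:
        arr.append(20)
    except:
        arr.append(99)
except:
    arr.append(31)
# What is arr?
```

Step-by-step execution trace:
1. Inner try: `arr.append(20)` → arr = [20]. No exception raised.
2. Inner `except` is skipped.
3. Inner try completes normally; outer `except` is skipped.
Result: [20]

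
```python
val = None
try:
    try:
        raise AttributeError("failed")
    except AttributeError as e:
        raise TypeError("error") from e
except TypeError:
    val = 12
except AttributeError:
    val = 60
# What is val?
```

Step-by-step execution trace:
1. Inner try raises AttributeError; inner `except AttributeError as e` catches it.
2. `raise TypeError(...) from e` raises TypeError (AttributeError is attached as __cause__, but only TypeError is active).
3. Outer `except TypeError` matches → val = 12.
4. `except AttributeError` is not reached.
Result: 12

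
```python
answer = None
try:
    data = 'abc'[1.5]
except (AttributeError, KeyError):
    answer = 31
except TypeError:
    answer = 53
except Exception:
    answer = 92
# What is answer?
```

Step-by-step execution trace:
1. `data = 'abc'[1.5]` raises TypeError.
2. `except (AttributeError, KeyError)` does not match TypeError; skipped.
3. `except TypeError` matches (exact type match) → answer = 53.
4. `except Exception` is not reached.
Result: 53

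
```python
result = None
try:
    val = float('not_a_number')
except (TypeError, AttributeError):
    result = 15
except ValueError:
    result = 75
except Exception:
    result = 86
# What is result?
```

Step-by-step execution trace:
1. `val = float('not_a_number')` raises ValueError.
2. `except (TypeError, AttributeError)` does not match ValueError; skipped.
3. `except ValueError` matches (exact type match) → result = 75.
4. `except Exception` is not reached.
Result: 75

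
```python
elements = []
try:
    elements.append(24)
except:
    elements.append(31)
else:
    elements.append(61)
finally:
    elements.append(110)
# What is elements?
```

Step-by-step execution trace:
1. try: `elements.append(24)` → elements = [24]. No exception raised.
2. `except` is skipped.
3. `else` runs: `elements.append(61)` → elements = [24, 61].
4. `finally` always runs: `elements.append(110)` → elements = [24, 61, 110].
Result: [24, 61, 110]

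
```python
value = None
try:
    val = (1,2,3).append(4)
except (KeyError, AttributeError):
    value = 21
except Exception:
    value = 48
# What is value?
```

Step-by-step execution trace:
1. `val = (1,2,3).append(4)` raises AttributeError.
2. `except (KeyError, AttributeError)` matches (AttributeError is in the tuple) → value = 21.
3. `except Exception` is not reached.
Result: 21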